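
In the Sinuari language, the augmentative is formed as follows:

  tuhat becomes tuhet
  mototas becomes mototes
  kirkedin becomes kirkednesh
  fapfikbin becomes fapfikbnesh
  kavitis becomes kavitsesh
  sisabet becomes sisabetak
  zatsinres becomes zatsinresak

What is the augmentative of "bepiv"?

mototas and kavitis both end in -s yet inflect differently (mototes, kavitsesh), so the final letter is not what conditions the rule; the last vowel is.
"bepiv" has last vowel 'i'. The stems whose last vowel is 'i' (kirkedin → kirkednesh, fapfikbin → fapfikbnesh, kavitis → kavitsesh) delete the last vowel and add -esh.
The other patterns: stems whose last vowel is 'a' change the last vowel to 'e'; stems whose last vowel is 'e' add -ak.
So bepiv → bepvesh.

bepvesh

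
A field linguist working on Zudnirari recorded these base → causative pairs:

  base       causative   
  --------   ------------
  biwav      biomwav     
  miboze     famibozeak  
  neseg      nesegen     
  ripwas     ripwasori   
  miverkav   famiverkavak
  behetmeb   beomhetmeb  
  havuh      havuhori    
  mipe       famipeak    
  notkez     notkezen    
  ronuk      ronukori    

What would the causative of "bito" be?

biomto

biwav and miverkav both end in -v yet inflect differently (biomwav, famiverkavak), so the final letter is not what conditions the rule; the first letter is.
"bito" begins with b-. The stems beginning with b- (behetmeb → beomhetmeb, biwav → biomwav) insert -om- after the first vowel.
The other patterns: stems beginning with n- add -en; stems beginning with m- add fa- … -ak around the stem; stems beginning with h- or r- add -ori.
So bito → biomto.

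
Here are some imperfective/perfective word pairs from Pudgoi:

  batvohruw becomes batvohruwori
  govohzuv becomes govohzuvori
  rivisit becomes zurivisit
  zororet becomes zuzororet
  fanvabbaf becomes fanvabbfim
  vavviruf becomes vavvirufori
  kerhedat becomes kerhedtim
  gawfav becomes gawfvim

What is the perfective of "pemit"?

gawfav and govohzuv both end in -v yet inflect differently (gawfvim, govohzuvori), so the final letter is not what conditions the rule; the last vowel is.
"pemit" has last vowel 'i'. The one such stem in the data (rivisit → zurivisit) adds the prefix zu-, so the same rule applies.
The other patterns: stems whose last vowel is 'a' delete the last vowel and add -im; stems whose last vowel is 'u' add -ori.
So pemit → zupemit.

zupemit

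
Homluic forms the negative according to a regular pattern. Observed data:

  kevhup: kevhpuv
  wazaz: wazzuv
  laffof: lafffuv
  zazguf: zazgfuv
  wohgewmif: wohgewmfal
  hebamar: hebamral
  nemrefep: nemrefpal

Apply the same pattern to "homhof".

laffof and wohgewmif both end in -f yet inflect differently (lafffuv, wohgewmfal), so the final letter is not what conditions the rule; the number of vowels is.
"homhof" has 2 vowels. The stems with 2 vowels (kevhup → kevhpuv, wazaz → wazzuv, laffof → lafffuv) delete the last vowel and add -uv.
So homhof → homhfuv.

homhfuv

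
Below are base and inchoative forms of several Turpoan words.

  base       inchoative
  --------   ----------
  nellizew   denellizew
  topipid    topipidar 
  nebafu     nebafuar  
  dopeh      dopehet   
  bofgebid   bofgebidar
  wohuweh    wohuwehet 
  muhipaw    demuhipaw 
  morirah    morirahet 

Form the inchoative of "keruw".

dekeruw

nellizew and wohuweh both have last vowel 'e' yet inflect differently (denellizew, wohuwehet), so the last vowel is not what conditions the rule; the final letter is.
"keruw" ends in -w. The stems ending in -w (nellizew → denellizew, muhipaw → demuhipaw) add the prefix de-.
The other patterns: stems ending in -h add -et; stems ending in -d or -u add -ar.
So keruw → dekeruw.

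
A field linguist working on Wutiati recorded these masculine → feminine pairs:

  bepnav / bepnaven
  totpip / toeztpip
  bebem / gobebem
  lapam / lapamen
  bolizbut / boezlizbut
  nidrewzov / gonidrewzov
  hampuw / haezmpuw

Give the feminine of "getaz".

"getaz" has last vowel 'a'. The stems whose last vowel is 'a' (lapam → lapamen, bepnav → bepnaven) add -en.
The other patterns: stems whose last vowel is 'i' or 'u' insert -ez- after the first vowel; stems whose last vowel is 'e' or 'o' add the prefix go-.
So getaz → getazen.

getazen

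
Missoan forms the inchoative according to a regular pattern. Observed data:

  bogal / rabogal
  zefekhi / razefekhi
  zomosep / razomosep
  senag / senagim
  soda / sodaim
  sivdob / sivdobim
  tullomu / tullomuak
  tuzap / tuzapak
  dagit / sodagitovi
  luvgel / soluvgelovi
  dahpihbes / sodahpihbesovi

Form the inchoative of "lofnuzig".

zomosep and tuzap both end in -p yet inflect differently (razomosep, tuzapak), so the final letter is not what conditions the rule; the first letter is.
"lofnuzig" begins with l-. The one such stem in the data (luvgel → soluvgelovi) adds so- … -ovi around the stem, so the same rule applies.
So lofnuzig → solofnuzigovi.

solofnuzigovi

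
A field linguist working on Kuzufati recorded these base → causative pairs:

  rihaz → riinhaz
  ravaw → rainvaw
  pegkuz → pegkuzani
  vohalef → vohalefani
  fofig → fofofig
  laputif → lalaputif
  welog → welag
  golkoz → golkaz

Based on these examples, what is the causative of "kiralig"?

rihaz and pegkuz both end in -z yet inflect differently (riinhaz, pegkuzani), so the final letter is not what conditions the rule; the last vowel is.
"kiralig" has last vowel 'i'. The stems whose last vowel is 'i' (fofig → fofofig, laputif → lalaputif) repeat the first consonant+vowel as a prefix.
So kiralig → kikiralig.

kikiralig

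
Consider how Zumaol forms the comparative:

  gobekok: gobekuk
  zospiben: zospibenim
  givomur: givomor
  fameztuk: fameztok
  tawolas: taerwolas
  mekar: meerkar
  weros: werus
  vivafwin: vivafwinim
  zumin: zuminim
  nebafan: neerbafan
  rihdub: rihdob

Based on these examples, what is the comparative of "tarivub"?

tarivob

mekar and givomur both end in -r yet inflect differently (meerkar, givomor), so the final letter is not what conditions the rule; the last vowel is.
"tarivub" has last vowel 'u'. The stems whose last vowel is 'u' (givomur → givomor, rihdub → rihdob, fameztuk → fameztok) change the last vowel to 'o'.
So tarivub → tarivob.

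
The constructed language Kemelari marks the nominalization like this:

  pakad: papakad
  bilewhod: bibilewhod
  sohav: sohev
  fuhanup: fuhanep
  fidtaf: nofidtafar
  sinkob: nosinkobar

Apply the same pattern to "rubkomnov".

"rubkomnov" ends in -v. The one such stem in the data (sohav → sohev) changes the last vowel to 'e' (as does fuhanup), so the same rule applies.
The other patterns: stems ending in -d repeat the first consonant+vowel as a prefix; stems ending in -b or -f add no- … -ar around the stem.
So rubkomnov → rubkomnev.

rubkomnev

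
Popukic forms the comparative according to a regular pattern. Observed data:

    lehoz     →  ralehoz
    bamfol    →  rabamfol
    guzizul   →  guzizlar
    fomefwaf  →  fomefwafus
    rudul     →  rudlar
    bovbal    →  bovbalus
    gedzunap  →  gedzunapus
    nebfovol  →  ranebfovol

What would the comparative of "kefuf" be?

"kefuf" has last vowel 'u'. The stems whose last vowel is 'u' (rudul → rudlar, guzizul → guzizlar) delete the last vowel and add -ar.
The other patterns: stems whose last vowel is 'a' add -us; stems whose last vowel is 'o' add the prefix ra-.
So kefuf → keffar.

keffar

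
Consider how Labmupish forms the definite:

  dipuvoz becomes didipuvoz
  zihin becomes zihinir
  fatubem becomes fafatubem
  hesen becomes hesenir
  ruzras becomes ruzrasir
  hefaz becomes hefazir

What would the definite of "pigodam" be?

"pigodam" has 3 vowels. The stems with 3 vowels (dipuvoz → didipuvoz, fatubem → fafatubem) repeat the first consonant+vowel as a prefix.
So pigodam → pipigodam.

pipigodam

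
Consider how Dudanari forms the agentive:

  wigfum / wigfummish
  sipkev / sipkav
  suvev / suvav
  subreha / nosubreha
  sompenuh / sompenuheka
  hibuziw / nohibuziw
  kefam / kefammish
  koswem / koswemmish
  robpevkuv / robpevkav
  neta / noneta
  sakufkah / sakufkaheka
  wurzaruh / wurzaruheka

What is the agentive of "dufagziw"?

nodufagziw

robpevkuv and wurzaruh both have last vowel 'u' yet inflect differently (robpevkav, wurzaruheka), so the last vowel is not what conditions the rule; the final letter is.
"dufagziw" ends in -w. The one such stem in the data (hibuziw → nohibuziw) adds the prefix no-, so the same rule applies.
So dufagziw → nodufagziw.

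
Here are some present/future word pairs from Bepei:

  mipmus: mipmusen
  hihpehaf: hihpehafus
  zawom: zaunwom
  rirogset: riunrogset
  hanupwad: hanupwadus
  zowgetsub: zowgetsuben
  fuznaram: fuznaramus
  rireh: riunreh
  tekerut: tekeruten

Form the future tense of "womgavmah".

womgavmahus

fuznaram and zawom both end in -m yet inflect differently (fuznaramus, zaunwom), so the final letter is not what conditions the rule; the last vowel is.
"womgavmah" has last vowel 'a'. The stems whose last vowel is 'a' (fuznaram → fuznaramus, hanupwad → hanupwadus, hihpehaf → hihpehafus) add -us.
So womgavmah → womgavmahus.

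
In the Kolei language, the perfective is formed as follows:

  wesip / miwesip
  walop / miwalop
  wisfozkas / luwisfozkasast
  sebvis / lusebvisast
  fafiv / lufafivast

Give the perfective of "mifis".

lumifisast

wesip and sebvis both have last vowel 'i' yet inflect differently (miwesip, lusebvisast), so the last vowel is not what conditions the rule; the final letter is.
"mifis" ends in -s. The stems ending in -s (wisfozkas → luwisfozkasast, sebvis → lusebvisast) add lu- … -ast around the stem.
The other pattern: stems ending in -p add the prefix mi-.
So mifis → lumifisast.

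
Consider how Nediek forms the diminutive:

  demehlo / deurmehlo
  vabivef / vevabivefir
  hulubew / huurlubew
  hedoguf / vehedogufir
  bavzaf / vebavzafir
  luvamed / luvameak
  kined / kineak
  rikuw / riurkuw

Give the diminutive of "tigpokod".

vabivef and luvamed both have last vowel 'e' yet inflect differently (vevabivefir, luvameak), so the last vowel is not what conditions the rule; the final letter is.
"tigpokod" ends in -d. The stems ending in -d (luvamed → luvameak, kined → kineak) drop the final letter and add -ak.
The other patterns: stems ending in -f add ve- … -ir around the stem; stems ending in -o or -w insert -ur- after the first vowel.
So tigpokod → tigpokoak.

tigpokoak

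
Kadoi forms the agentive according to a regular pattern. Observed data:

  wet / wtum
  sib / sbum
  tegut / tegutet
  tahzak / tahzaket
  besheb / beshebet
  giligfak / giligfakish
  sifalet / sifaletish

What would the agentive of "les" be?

lsum

wet and tegut both end in -t yet inflect differently (wtum, tegutet), so the final letter is not what conditions the rule; the number of vowels is.
"les" has 1 vowel. The stems with 1 vowel (wet → wtum, sib → sbum) delete the last vowel and add -um.
The other patterns: stems with 2 vowels add -et; stems with 3 vowels add -ish.
So les → lsum.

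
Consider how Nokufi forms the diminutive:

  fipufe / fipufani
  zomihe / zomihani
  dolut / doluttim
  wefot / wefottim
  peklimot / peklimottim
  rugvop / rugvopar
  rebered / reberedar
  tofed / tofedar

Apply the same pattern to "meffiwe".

wefot and rugvop both have last vowel 'o' yet inflect differently (wefottim, rugvopar), so the last vowel is not what conditions the rule; the final letter is.
"meffiwe" ends in -e. The stems ending in -e (fipufe → fipufani, zomihe → zomihani) drop the final letter and add -ani.
The other patterns: stems ending in -t double the final consonant and add -im; stems ending in -d or -p add -ar.
So meffiwe → meffiwani.

meffiwani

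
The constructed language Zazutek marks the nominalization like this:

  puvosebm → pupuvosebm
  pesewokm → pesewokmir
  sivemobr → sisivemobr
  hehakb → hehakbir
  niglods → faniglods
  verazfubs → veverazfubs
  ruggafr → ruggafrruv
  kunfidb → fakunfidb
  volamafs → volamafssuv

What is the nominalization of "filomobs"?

pesewokm and puvosebm both end in -m yet inflect differently (pesewokmir, pupuvosebm), so the final letter is not what conditions the rule; the second-to-last letter is.
"filomobs" has second-to-last letter 'b'. The stems whose second-to-last letter is 'b' (puvosebm → pupuvosebm, sivemobr → sisivemobr, verazfubs → veverazfubs) repeat the first consonant+vowel as a prefix.
The other patterns: stems whose second-to-last letter is 'k' add -ir; stems whose second-to-last letter is 'd' add the prefix fa-; stems whose second-to-last letter is 'f' double the final consonant and add -uv.
So filomobs → fifilomobs.

fifilomobs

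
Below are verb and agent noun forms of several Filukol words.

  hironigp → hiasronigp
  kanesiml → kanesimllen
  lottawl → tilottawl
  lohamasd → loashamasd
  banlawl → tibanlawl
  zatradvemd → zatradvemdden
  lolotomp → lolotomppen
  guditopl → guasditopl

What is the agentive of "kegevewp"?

banlawl and kanesiml both end in -l yet inflect differently (tibanlawl, kanesimllen), so the final letter is not what conditions the rule; the second-to-last letter is.
"kegevewp" has second-to-last letter 'w'. The stems whose second-to-last letter is 'w' (banlawl → tibanlawl, lottawl → tilottawl) add the prefix ti-.
The other patterns: stems whose second-to-last letter is 'm' double the final consonant and add -en; stems whose second-to-last letter is 'g', 'p' or 's' insert -as- after the first vowel.
So kegevewp → tikegevewp.

tikegevewp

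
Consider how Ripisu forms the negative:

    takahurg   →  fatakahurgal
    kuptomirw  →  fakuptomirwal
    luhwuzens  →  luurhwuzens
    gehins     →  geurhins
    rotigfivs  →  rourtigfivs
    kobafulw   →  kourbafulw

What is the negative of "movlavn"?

mourvlavn

kuptomirw and kobafulw both end in -w yet inflect differently (fakuptomirwal, kourbafulw), so the final letter is not what conditions the rule; the second-to-last letter is.
"movlavn" has second-to-last letter 'v'. The one such stem in the data (rotigfivs → rourtigfivs) inserts -ur- after the first vowel (as do luhwuzens, gehins), so the same rule applies.
The other pattern: stems whose second-to-last letter is 'r' add fa- … -al around the stem.
So movlavn → mourvlavn.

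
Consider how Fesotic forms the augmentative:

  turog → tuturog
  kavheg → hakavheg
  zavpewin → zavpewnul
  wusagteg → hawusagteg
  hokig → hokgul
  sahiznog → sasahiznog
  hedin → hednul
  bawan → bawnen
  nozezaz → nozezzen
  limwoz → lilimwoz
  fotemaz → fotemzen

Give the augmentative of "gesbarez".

nozezaz and limwoz both end in -z yet inflect differently (nozezzen, lilimwoz), so the final letter is not what conditions the rule; the last vowel is.
"gesbarez" has last vowel 'e'. The stems whose last vowel is 'e' (wusagteg → hawusagteg, kavheg → hakavheg) add the prefix ha-.
So gesbarez → hagesbarez.

hagesbarez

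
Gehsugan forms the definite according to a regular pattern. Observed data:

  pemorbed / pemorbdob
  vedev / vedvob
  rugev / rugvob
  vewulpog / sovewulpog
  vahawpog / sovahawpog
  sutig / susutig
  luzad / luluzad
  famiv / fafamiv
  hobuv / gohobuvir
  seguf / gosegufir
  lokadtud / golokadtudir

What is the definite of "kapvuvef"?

vewulpog and sutig both end in -g yet inflect differently (sovewulpog, susutig), so the final letter is not what conditions the rule; the last vowel is.
"kapvuvef" has last vowel 'e'. The stems whose last vowel is 'e' (pemorbed → pemorbdob, vedev → vedvob, rugev → rugvob) delete the last vowel and add -ob.
So kapvuvef → kapvuvfob.

kapvuvfob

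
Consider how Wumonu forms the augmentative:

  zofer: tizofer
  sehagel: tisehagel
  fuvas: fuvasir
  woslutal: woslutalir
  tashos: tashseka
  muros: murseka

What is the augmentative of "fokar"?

"fokar" has last vowel 'a'. The stems whose last vowel is 'a' (fuvas → fuvasir, woslutal → woslutalir) add -ir.
So fokar → fokarir.

fokarir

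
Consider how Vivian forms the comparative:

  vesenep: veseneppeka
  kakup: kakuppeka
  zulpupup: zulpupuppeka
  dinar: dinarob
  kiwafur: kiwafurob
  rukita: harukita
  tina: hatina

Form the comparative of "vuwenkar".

vuwenkarob

kakup and kiwafur both have last vowel 'u' yet inflect differently (kakuppeka, kiwafurob), so the last vowel is not what conditions the rule; the final letter is.
"vuwenkar" ends in -r. The stems ending in -r (dinar → dinarob, kiwafur → kiwafurob) add -ob.
The other patterns: stems ending in -p double the final consonant and add -eka; stems ending in -a add the prefix ha-.
So vuwenkar → vuwenkarob.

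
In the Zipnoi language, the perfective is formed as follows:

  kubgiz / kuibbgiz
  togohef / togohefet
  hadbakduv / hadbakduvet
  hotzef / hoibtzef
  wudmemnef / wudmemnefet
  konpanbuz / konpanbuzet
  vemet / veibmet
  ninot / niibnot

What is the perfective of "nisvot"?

wudmemnef and hotzef both end in -f yet inflect differently (wudmemnefet, hoibtzef), so the final letter is not what conditions the rule; the number of vowels is.
"nisvot" has 2 vowels. The stems with 2 vowels (hotzef → hoibtzef, kubgiz → kuibbgiz, vemet → veibmet) insert -ib- after the first vowel.
So nisvot → niibsvot.

niibsvot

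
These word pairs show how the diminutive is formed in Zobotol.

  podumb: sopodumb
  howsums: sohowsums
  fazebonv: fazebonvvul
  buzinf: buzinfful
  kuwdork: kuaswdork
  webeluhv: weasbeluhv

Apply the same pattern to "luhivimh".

soluhivimh

"luhivimh" has second-to-last letter 'm'. The stems whose second-to-last letter is 'm' (podumb → sopodumb, howsums → sohowsums) add the prefix so-.
So luhivimh → soluhivimh.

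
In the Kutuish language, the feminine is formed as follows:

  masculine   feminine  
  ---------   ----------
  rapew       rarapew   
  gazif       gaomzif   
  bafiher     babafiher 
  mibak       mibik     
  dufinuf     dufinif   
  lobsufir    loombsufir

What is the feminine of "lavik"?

bafiher and lobsufir both end in -r yet inflect differently (babafiher, loombsufir), so the final letter is not what conditions the rule; the last vowel is.
"lavik" has last vowel 'i'. The stems whose last vowel is 'i' (lobsufir → loombsufir, gazif → gaomzif) insert -om- after the first vowel.
The other patterns: stems whose last vowel is 'e' repeat the first consonant+vowel as a prefix; stems whose last vowel is 'a' or 'u' change the last vowel to 'i'.
So lavik → laomvik.

laomvik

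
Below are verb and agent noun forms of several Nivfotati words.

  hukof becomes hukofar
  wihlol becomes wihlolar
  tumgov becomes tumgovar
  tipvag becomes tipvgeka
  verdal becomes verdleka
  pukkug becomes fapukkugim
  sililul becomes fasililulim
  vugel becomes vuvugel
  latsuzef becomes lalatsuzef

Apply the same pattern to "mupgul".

"mupgul" has last vowel 'u'. The stems whose last vowel is 'u' (pukkug → fapukkugim, sililul → fasililulim) add fa- … -im around the stem.
The other patterns: stems whose last vowel is 'o' add -ar; stems whose last vowel is 'a' delete the last vowel and add -eka; stems whose last vowel is 'e' repeat the first consonant+vowel as a prefix.
So mupgul → famupgulim.

famupgulim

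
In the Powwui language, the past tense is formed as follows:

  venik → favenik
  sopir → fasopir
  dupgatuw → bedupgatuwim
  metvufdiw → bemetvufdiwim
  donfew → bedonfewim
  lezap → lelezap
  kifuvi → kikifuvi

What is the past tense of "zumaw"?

"zumaw" ends in -w. The stems ending in -w (dupgatuw → bedupgatuwim, metvufdiw → bemetvufdiwim, donfew → bedonfewim) add be- … -im around the stem.
The other patterns: stems ending in -k or -r add the prefix fa-; stems ending in -i or -p repeat the first consonant+vowel as a prefix.
So zumaw → bezumawim.

bezumawim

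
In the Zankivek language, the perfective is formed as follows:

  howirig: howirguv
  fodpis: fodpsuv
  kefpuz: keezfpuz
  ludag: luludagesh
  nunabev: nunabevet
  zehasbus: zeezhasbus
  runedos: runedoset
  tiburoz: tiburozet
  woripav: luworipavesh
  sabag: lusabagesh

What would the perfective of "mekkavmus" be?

zehasbus and fodpis both end in -s yet inflect differently (zeezhasbus, fodpsuv), so the final letter is not what conditions the rule; the last vowel is.
"mekkavmus" has last vowel 'u'. The stems whose last vowel is 'u' (zehasbus → zeezhasbus, kefpuz → keezfpuz) insert -ez- after the first vowel.
The other patterns: stems whose last vowel is 'i' delete the last vowel and add -uv; stems whose last vowel is 'a' add lu- … -esh around the stem; stems whose last vowel is 'e' or 'o' add -et.
So mekkavmus → meezkkavmus.

meezkkavmus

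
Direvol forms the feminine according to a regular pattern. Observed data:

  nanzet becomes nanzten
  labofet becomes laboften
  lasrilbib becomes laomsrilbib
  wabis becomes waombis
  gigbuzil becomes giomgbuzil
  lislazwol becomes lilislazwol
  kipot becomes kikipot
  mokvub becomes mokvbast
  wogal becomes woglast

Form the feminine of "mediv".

meomdiv

gigbuzil and lislazwol both end in -l yet inflect differently (giomgbuzil, lilislazwol), so the final letter is not what conditions the rule; the last vowel is.
"mediv" has last vowel 'i'. The stems whose last vowel is 'i' (lasrilbib → laomsrilbib, wabis → waombis, gigbuzil → giomgbuzil) insert -om- after the first vowel.
The other patterns: stems whose last vowel is 'e' delete the last vowel and add -en; stems whose last vowel is 'o' repeat the first consonant+vowel as a prefix; stems whose last vowel is 'a' or 'u' delete the last vowel and add -ast.
So mediv → meomdiv.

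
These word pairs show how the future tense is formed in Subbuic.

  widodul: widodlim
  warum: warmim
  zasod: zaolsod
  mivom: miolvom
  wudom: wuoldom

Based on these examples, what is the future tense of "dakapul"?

warum and mivom both end in -m yet inflect differently (warmim, miolvom), so the final letter is not what conditions the rule; the last vowel is.
"dakapul" has last vowel 'u'. The stems whose last vowel is 'u' (widodul → widodlim, warum → warmim) delete the last vowel and add -im.
The other pattern: stems whose last vowel is 'o' insert -ol- after the first vowel.
So dakapul → dakaplim.

dakaplim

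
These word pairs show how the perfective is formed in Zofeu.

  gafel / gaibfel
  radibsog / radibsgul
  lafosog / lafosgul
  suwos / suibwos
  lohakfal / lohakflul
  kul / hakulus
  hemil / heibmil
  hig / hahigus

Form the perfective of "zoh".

hazohus

kul and hemil both end in -l yet inflect differently (hakulus, heibmil), so the final letter is not what conditions the rule; the number of vowels is.
"zoh" has 1 vowel. The stems with 1 vowel (kul → hakulus, hig → hahigus) add ha- … -us around the stem.
The other patterns: stems with 2 vowels insert -ib- after the first vowel; stems with 3 vowels delete the last vowel and add -ul.
So zoh → hazohus.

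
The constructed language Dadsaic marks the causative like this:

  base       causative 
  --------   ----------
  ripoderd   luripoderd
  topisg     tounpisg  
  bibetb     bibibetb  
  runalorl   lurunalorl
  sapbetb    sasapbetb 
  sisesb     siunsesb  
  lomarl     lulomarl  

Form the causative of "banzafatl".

sapbetb and sisesb both end in -b yet inflect differently (sasapbetb, siunsesb), so the final letter is not what conditions the rule; the second-to-last letter is.
"banzafatl" has second-to-last letter 't'. The stems whose second-to-last letter is 't' (sapbetb → sasapbetb, bibetb → bibibetb) repeat the first consonant+vowel as a prefix.
The other patterns: stems whose second-to-last letter is 'r' add the prefix lu-; stems whose second-to-last letter is 's' insert -un- after the first vowel.
So banzafatl → babanzafatl.

babanzafatl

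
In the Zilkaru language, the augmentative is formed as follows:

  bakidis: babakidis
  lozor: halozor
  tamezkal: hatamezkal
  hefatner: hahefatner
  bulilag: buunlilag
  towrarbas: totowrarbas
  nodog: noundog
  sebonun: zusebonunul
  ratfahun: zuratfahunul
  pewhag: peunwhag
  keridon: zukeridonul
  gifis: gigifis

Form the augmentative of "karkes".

towrarbas and tamezkal both have last vowel 'a' yet inflect differently (totowrarbas, hatamezkal), so the last vowel is not what conditions the rule; the final letter is.
"karkes" ends in -s. The stems ending in -s (bakidis → babakidis, gifis → gigifis, towrarbas → totowrarbas) repeat the first consonant+vowel as a prefix.
The other patterns: stems ending in -n add zu- … -ul around the stem; stems ending in -l or -r add the prefix ha-; stems ending in -g insert -un- after the first vowel.
So karkes → kakarkes.

kakarkes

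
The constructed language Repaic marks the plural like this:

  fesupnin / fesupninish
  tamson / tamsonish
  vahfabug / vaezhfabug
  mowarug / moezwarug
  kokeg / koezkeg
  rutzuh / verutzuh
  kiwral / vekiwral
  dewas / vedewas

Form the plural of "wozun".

"wozun" ends in -n. The stems ending in -n (fesupnin → fesupninish, tamson → tamsonish) add -ish.
So wozun → wozunish.

wozunish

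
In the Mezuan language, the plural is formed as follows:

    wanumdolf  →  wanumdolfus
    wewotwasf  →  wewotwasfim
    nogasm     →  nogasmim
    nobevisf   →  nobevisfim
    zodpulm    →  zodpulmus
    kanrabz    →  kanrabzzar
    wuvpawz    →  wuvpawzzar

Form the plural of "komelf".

komelfus

nogasm and zodpulm both end in -m yet inflect differently (nogasmim, zodpulmus), so the final letter is not what conditions the rule; the second-to-last letter is.
"komelf" has second-to-last letter 'l'. The stems whose second-to-last letter is 'l' (zodpulm → zodpulmus, wanumdolf → wanumdolfus) add -us.
So komelf → komelfus.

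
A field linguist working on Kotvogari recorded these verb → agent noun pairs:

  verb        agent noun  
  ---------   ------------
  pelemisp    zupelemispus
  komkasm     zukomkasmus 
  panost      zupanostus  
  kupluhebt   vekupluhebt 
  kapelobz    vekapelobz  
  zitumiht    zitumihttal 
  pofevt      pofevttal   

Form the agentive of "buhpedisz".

zubuhpediszus

"buhpedisz" has second-to-last letter 's'. The stems whose second-to-last letter is 's' (pelemisp → zupelemispus, komkasm → zukomkasmus, panost → zupanostus) add zu- … -us around the stem.
So buhpedisz → zubuhpediszus.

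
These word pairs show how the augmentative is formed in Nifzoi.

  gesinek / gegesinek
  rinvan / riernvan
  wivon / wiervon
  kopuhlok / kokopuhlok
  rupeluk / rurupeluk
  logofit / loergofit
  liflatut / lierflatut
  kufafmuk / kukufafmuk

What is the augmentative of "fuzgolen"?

fuerzgolen

"fuzgolen" ends in -n. The stems ending in -n (wivon → wiervon, rinvan → riernvan) insert -er- after the first vowel.
So fuzgolen → fuerzgolen.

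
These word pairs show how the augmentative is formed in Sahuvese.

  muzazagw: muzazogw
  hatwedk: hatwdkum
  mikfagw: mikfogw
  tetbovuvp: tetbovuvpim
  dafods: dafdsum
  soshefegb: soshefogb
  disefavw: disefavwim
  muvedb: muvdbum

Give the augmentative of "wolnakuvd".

"wolnakuvd" has second-to-last letter 'v'. The stems whose second-to-last letter is 'v' (tetbovuvp → tetbovuvpim, disefavw → disefavwim) add -im.
The other patterns: stems whose second-to-last letter is 'g' change the last vowel to 'o'; stems whose second-to-last letter is 'd' delete the last vowel and add -um.
So wolnakuvd → wolnakuvdim.

wolnakuvdim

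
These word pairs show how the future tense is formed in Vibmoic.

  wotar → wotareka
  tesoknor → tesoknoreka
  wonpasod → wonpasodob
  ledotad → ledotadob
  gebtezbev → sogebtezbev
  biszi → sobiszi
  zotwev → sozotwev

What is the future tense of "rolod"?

"rolod" ends in -d. The stems ending in -d (wonpasod → wonpasodob, ledotad → ledotadob) add -ob.
The other patterns: stems ending in -r add -eka; stems ending in -i or -v add the prefix so-.
So rolod → rolodob.

rolodob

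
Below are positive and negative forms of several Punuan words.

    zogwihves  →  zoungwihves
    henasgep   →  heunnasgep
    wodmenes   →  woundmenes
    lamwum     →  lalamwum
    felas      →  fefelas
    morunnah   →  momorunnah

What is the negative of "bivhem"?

biunvhem

zogwihves and felas both end in -s yet inflect differently (zoungwihves, fefelas), so the final letter is not what conditions the rule; the last vowel is.
"bivhem" has last vowel 'e'. The stems whose last vowel is 'e' (zogwihves → zoungwihves, henasgep → heunnasgep, wodmenes → woundmenes) insert -un- after the first vowel.
The other pattern: stems whose last vowel is 'a' or 'u' repeat the first consonant+vowel as a prefix.
So bivhem → biunvhem.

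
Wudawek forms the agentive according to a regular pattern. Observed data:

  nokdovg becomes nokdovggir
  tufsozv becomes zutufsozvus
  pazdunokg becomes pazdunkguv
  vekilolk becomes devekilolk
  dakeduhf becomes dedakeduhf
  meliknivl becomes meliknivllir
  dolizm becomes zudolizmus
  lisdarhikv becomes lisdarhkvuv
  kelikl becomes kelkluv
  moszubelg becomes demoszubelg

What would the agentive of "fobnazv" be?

zufobnazvus

meliknivl and kelikl both end in -l yet inflect differently (meliknivllir, kelkluv), so the final letter is not what conditions the rule; the second-to-last letter is.
"fobnazv" has second-to-last letter 'z'. The stems whose second-to-last letter is 'z' (tufsozv → zutufsozvus, dolizm → zudolizmus) add zu- … -us around the stem.
So fobnazv → zufobnazvus.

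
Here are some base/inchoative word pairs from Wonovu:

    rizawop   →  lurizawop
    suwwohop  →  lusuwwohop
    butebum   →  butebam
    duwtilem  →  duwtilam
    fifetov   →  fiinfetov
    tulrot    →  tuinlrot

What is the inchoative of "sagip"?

lusagip

rizawop and fifetov both have last vowel 'o' yet inflect differently (lurizawop, fiinfetov), so the last vowel is not what conditions the rule; the final letter is.
"sagip" ends in -p. The stems ending in -p (rizawop → lurizawop, suwwohop → lusuwwohop) add the prefix lu-.
The other patterns: stems ending in -m change the last vowel to 'a'; stems ending in -t or -v insert -in- after the first vowel.
So sagip → lusagip.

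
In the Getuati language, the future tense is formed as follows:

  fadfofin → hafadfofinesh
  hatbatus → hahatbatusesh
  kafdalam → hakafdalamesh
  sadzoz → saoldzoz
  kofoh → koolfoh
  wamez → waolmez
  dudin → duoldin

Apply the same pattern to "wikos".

wiolkos

"wikos" has 2 vowels. The stems with 2 vowels (sadzoz → saoldzoz, kofoh → koolfoh, wamez → waolmez) insert -ol- after the first vowel.
So wikos → wiolkos.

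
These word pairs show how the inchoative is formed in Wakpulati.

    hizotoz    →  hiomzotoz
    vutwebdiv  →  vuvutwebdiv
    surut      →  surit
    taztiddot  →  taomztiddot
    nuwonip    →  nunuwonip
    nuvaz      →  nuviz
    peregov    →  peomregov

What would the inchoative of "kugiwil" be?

kukugiwil

"kugiwil" has last vowel 'i'. The stems whose last vowel is 'i' (nuwonip → nunuwonip, vutwebdiv → vuvutwebdiv) repeat the first consonant+vowel as a prefix.
So kugiwil → kukugiwil.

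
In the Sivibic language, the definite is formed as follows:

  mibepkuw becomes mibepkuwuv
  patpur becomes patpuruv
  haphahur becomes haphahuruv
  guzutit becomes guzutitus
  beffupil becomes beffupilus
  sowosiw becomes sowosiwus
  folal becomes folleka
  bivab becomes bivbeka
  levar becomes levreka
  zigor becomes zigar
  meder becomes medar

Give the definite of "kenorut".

mibepkuw and sowosiw both end in -w yet inflect differently (mibepkuwuv, sowosiwus), so the final letter is not what conditions the rule; the last vowel is.
"kenorut" has last vowel 'u'. The stems whose last vowel is 'u' (mibepkuw → mibepkuwuv, patpur → patpuruv, haphahur → haphahuruv) add -uv.
The other patterns: stems whose last vowel is 'i' add -us; stems whose last vowel is 'a' delete the last vowel and add -eka; stems whose last vowel is 'e' or 'o' change the last vowel to 'a'.
So kenorut → kenorutuv.

kenorutuv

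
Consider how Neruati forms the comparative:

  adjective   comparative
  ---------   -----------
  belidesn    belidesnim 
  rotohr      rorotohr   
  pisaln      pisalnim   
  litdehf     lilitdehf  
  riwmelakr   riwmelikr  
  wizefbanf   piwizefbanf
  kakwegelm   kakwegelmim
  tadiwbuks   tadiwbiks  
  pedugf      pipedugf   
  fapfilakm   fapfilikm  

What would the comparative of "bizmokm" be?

riwmelakr and rotohr both end in -r yet inflect differently (riwmelikr, rorotohr), so the final letter is not what conditions the rule; the second-to-last letter is.
"bizmokm" has second-to-last letter 'k'. The stems whose second-to-last letter is 'k' (fapfilakm → fapfilikm, riwmelakr → riwmelikr, tadiwbuks → tadiwbiks) change the last vowel to 'i'.
So bizmokm → bizmikm.

bizmikm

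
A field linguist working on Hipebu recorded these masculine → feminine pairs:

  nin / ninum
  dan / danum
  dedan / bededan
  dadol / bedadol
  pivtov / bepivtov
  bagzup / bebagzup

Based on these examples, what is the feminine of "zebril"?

bezebril

nin and dedan both end in -n yet inflect differently (ninum, bededan), so the final letter is not what conditions the rule; the number of vowels is.
"zebril" has 2 vowels. The stems with 2 vowels (dedan → bededan, dadol → bedadol, pivtov → bepivtov) add the prefix be-.
So zebril → bezebril.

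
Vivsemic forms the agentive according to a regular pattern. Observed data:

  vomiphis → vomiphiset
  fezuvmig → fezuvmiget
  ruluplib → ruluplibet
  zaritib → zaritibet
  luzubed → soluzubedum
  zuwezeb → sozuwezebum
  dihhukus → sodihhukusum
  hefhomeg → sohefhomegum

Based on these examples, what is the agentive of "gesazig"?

gesaziget

"gesazig" has last vowel 'i'. The stems whose last vowel is 'i' (vomiphis → vomiphiset, fezuvmig → fezuvmiget, ruluplib → ruluplibet) add -et.
The other pattern: stems whose last vowel is 'e' or 'u' add so- … -um around the stem.
So gesazig → gesaziget.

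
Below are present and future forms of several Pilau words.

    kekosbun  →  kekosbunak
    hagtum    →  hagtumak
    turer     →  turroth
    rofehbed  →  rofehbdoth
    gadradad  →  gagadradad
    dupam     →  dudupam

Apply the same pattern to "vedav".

rofehbed and gadradad both end in -d yet inflect differently (rofehbdoth, gagadradad), so the final letter is not what conditions the rule; the last vowel is.
"vedav" has last vowel 'a'. The stems whose last vowel is 'a' (gadradad → gagadradad, dupam → dudupam) repeat the first consonant+vowel as a prefix.
So vedav → vevedav.

vevedav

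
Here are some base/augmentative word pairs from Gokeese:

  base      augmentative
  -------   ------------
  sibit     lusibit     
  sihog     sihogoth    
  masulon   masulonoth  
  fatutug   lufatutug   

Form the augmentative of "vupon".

vuponoth

sihog and fatutug both end in -g yet inflect differently (sihogoth, lufatutug), so the final letter is not what conditions the rule; the last vowel is.
"vupon" has last vowel 'o'. The stems whose last vowel is 'o' (masulon → masulonoth, sihog → sihogoth) add -oth.
So vupon → vuponoth.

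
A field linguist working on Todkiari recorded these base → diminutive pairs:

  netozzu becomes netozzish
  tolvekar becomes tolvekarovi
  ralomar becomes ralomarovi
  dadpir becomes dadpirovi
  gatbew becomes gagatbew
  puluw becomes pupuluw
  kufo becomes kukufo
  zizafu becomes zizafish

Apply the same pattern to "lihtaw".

lilihtaw

"lihtaw" ends in -w. The stems ending in -w (puluw → pupuluw, gatbew → gagatbew) repeat the first consonant+vowel as a prefix.
So lihtaw → lilihtaw.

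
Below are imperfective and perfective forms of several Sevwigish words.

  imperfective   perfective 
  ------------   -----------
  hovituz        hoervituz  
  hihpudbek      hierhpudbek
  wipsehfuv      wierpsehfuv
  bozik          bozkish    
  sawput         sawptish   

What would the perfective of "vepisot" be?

veerpisot

"vepisot" has 3 vowels. The stems with 3 vowels (hovituz → hoervituz, hihpudbek → hierhpudbek, wipsehfuv → wierpsehfuv) insert -er- after the first vowel.
So vepisot → veerpisot.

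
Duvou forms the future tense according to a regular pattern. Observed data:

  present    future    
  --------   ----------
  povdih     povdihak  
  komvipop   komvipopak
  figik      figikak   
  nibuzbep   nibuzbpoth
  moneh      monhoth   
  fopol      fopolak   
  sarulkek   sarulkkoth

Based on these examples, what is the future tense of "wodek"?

sarulkek and figik both end in -k yet inflect differently (sarulkkoth, figikak), so the final letter is not what conditions the rule; the last vowel is.
"wodek" has last vowel 'e'. The stems whose last vowel is 'e' (moneh → monhoth, nibuzbep → nibuzbpoth, sarulkek → sarulkkoth) delete the last vowel and add -oth.
So wodek → wodkoth.

wodkoth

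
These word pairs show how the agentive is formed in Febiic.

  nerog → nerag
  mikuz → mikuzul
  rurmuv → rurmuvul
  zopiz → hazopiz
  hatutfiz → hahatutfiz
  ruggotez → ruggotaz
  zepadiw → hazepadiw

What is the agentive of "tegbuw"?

tegbuwul

zopiz and mikuz both end in -z yet inflect differently (hazopiz, mikuzul), so the final letter is not what conditions the rule; the last vowel is.
"tegbuw" has last vowel 'u'. The stems whose last vowel is 'u' (rurmuv → rurmuvul, mikuz → mikuzul) add -ul.
So tegbuw → tegbuwul.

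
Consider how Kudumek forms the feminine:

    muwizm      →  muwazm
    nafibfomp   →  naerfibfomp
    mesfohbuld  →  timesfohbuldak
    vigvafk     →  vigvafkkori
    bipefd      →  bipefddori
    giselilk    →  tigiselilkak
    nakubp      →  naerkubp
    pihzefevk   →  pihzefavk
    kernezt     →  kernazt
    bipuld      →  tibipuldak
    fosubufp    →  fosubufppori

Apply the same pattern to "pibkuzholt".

bipuld and bipefd both end in -d yet inflect differently (tibipuldak, bipefddori), so the final letter is not what conditions the rule; the second-to-last letter is.
"pibkuzholt" has second-to-last letter 'l'. The stems whose second-to-last letter is 'l' (bipuld → tibipuldak, giselilk → tigiselilkak, mesfohbuld → timesfohbuldak) add ti- … -ak around the stem.
The other patterns: stems whose second-to-last letter is 'f' double the final consonant and add -ori; stems whose second-to-last letter is 'b' or 'm' insert -er- after the first vowel; stems whose second-to-last letter is 'v' or 'z' change the last vowel to 'a'.
So pibkuzholt → tipibkuzholtak.

tipibkuzholtak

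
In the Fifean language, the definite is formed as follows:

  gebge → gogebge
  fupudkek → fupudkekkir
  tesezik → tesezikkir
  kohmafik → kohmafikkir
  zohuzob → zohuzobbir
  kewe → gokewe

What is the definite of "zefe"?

kewe and fupudkek both have last vowel 'e' yet inflect differently (gokewe, fupudkekkir), so the last vowel is not what conditions the rule; whether the stem ends in a vowel or a consonant is.
"zefe" ends in a vowel. The stems ending in a vowel (kewe → gokewe, gebge → gogebge) add the prefix go-.
So zefe → gozefe.

gozefe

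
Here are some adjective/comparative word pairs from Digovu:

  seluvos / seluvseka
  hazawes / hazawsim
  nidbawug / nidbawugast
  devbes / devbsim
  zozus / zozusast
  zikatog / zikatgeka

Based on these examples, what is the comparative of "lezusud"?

lezusudast

zozus and hazawes both end in -s yet inflect differently (zozusast, hazawsim), so the final letter is not what conditions the rule; the last vowel is.
"lezusud" has last vowel 'u'. The stems whose last vowel is 'u' (nidbawug → nidbawugast, zozus → zozusast) add -ast.
So lezusud → lezusudast.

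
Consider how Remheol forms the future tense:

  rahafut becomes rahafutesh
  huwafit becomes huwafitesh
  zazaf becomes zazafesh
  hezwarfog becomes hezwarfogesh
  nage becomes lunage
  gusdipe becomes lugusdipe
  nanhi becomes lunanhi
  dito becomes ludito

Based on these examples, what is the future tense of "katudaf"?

"katudaf" ends in a consonant. The stems ending in a consonant (rahafut → rahafutesh, huwafit → huwafitesh, zazaf → zazafesh) add -esh.
The other pattern: stems ending in a vowel add the prefix lu-.
So katudaf → katudafesh.

katudafesh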